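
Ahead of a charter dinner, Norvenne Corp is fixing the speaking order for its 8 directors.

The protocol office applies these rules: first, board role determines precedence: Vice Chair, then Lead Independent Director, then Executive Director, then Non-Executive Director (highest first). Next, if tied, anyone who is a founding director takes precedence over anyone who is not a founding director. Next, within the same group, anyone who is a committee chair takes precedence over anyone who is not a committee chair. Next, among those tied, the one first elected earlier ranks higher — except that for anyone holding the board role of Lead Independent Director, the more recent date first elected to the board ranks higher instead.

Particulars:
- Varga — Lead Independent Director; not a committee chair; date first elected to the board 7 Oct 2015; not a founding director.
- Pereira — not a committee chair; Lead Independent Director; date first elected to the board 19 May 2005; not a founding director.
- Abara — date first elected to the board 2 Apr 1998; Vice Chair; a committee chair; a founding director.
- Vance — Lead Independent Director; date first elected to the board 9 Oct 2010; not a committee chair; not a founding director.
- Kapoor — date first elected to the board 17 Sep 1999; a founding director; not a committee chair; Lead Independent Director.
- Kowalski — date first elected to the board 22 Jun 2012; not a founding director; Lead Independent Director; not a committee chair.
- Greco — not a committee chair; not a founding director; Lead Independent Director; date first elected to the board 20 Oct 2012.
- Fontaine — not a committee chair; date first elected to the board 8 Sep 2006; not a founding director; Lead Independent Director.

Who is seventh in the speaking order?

Fontaine

By board role: Abara (Vice Chair); then Kapoor, Varga, Greco, Kowalski, Vance, Fontaine and Pereira (Lead Independent Director).
Among Kapoor, Varga, Greco, Kowalski, Vance, Fontaine and Pereira, a founding director before not a founding director: Kapoor (a founding director) before Varga, Greco, Kowalski, Vance, Fontaine and Pereira (not a founding director).
Varga, Greco, Kowalski, Vance, Fontaine and Pereira are each not a committee chair, so the next rule applies.
Among Varga, Greco, Kowalski, Vance, Fontaine and Pereira, by date first elected to the board (later first) (reversed rule for this group): Varga (7 Oct 2015) before Greco (20 Oct 2012) before Kowalski (22 Jun 2012) before Vance (9 Oct 2010) before Fontaine (8 Sep 2006) before Pereira (19 May 2005).
Order: Abara, Kapoor, Varga, Greco, Kowalski, Vance, Fontaine, Pereira.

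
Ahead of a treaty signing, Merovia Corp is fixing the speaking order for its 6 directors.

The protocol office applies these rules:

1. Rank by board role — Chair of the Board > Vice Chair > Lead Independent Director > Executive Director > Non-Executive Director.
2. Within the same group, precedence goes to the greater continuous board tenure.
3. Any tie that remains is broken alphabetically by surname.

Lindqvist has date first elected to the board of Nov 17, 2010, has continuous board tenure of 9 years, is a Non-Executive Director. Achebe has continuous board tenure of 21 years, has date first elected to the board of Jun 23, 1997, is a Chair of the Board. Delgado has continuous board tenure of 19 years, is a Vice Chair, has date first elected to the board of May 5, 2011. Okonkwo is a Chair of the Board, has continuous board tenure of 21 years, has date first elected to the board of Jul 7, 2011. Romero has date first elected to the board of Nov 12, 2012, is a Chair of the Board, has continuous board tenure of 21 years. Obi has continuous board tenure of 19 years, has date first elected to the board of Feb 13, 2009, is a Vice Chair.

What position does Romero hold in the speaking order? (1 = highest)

By board role: Achebe, Okonkwo and Romero (Chair of the Board); then Delgado and Obi (Vice Chair); then Lindqvist (Non-Executive Director).
Achebe, Okonkwo and Romero all have continuous board tenure 21 years, so the next rule applies.
Among Achebe, Okonkwo and Romero, alphabetically by surname: Achebe before Okonkwo before Romero.
Delgado and Obi both have continuous board tenure 19 years, so the next rule applies.
Among Delgado and Obi, alphabetically by surname: Delgado before Obi.
Order: Achebe, Okonkwo, Romero, Delgado, Obi, Lindqvist. So position 3.

3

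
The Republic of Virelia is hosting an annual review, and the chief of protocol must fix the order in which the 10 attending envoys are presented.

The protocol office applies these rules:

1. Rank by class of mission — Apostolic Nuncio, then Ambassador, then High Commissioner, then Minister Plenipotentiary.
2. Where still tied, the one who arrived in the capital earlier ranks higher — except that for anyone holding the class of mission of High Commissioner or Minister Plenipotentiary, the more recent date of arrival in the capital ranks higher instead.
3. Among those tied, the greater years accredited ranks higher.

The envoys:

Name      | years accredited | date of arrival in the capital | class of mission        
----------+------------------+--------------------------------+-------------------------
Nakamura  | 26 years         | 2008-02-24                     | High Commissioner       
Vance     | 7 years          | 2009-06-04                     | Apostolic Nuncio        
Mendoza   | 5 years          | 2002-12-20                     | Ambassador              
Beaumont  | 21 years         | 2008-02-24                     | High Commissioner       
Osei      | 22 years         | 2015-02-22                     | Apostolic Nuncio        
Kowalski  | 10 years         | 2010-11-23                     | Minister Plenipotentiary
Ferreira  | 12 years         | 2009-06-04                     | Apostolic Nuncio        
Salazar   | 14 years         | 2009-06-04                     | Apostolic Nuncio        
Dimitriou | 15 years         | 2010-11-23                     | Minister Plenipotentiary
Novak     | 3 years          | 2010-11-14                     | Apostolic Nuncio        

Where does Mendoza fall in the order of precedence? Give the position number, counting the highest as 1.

6

By class of mission: Salazar, Ferreira, Vance, Novak and Osei (Apostolic Nuncio); then Mendoza (Ambassador); then Nakamura and Beaumont (High Commissioner); then Dimitriou and Kowalski (Minister Plenipotentiary).
Among Salazar, Ferreira, Vance, Novak and Osei, by date of arrival in the capital (earlier first): Salazar, Ferreira and Vance (2009-06-04) before Novak (2010-11-14) before Osei (2015-02-22).
Among Salazar, Ferreira and Vance, by years accredited (higher first): Salazar (14 years) before Ferreira (12 years) before Vance (7 years).
Nakamura and Beaumont both have date of arrival in the capital 2008-02-24, so the next rule applies.
Among Nakamura and Beaumont, by years accredited (higher first): Nakamura (26 years) before Beaumont (21 years).
Dimitriou and Kowalski both have date of arrival in the capital 2010-11-23, so the next rule applies.
Among Dimitriou and Kowalski, by years accredited (higher first): Dimitriou (15 years) before Kowalski (10 years).
Order: Salazar, Ferreira, Vance, Novak, Osei, Mendoza, Nakamura, Beaumont, Dimitriou, Kowalski. So position 6.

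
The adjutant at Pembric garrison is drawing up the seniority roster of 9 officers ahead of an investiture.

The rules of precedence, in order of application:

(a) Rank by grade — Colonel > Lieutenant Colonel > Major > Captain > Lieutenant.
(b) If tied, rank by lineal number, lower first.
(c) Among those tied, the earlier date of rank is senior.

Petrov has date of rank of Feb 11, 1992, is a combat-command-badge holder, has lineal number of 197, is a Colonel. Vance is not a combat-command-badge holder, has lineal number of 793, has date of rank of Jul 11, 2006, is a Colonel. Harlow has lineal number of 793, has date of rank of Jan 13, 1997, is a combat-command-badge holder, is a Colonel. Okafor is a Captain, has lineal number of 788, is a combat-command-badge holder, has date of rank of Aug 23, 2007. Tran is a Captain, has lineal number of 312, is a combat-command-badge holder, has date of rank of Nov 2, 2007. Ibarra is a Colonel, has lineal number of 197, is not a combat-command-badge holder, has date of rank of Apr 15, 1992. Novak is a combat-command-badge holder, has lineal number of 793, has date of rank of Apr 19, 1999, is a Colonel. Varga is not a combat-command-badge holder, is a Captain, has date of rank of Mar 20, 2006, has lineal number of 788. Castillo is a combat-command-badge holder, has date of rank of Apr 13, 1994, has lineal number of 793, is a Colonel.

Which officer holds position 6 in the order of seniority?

Vance

By grade: Petrov, Ibarra, Castillo, Harlow, Novak and Vance (Colonel); then Tran, Varga and Okafor (Captain).
Among Petrov, Ibarra, Castillo, Harlow, Novak and Vance, by lineal number (lower first): Petrov and Ibarra (197) before Castillo, Harlow, Novak and Vance (793).
Among Petrov and Ibarra, by date of rank (earlier first): Petrov (Feb 11, 1992) before Ibarra (Apr 15, 1992).
Among Castillo, Harlow, Novak and Vance, by date of rank (earlier first): Castillo (Apr 13, 1994) before Harlow (Jan 13, 1997) before Novak (Apr 19, 1999) before Vance (Jul 11, 2006).
Among Tran, Varga and Okafor, by lineal number (lower first): Tran (312) before Varga and Okafor (788).
Among Varga and Okafor, by date of rank (earlier first): Varga (Mar 20, 2006) before Okafor (Aug 23, 2007).
Order: Petrov, Ibarra, Castillo, Harlow, Novak, Vance, Tran, Varga, Okafor.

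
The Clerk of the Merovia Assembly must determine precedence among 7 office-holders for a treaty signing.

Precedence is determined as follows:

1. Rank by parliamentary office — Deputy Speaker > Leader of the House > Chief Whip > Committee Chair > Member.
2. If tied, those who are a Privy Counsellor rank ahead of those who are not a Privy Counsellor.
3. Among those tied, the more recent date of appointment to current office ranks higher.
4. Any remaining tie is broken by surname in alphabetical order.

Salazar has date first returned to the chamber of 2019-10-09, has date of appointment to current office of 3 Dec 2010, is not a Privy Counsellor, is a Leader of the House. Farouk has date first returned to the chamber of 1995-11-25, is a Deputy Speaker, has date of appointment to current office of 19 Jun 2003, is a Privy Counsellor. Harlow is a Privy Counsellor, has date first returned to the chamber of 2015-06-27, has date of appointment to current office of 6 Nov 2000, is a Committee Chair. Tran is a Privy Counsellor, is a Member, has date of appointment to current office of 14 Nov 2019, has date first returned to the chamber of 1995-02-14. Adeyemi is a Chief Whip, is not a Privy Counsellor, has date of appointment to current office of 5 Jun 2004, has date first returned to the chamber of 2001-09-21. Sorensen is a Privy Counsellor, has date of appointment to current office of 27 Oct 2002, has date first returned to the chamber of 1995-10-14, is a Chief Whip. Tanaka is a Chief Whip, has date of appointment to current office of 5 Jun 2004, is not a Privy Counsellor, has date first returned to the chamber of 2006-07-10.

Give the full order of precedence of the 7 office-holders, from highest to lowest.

By parliamentary office: Farouk (Deputy Speaker); then Salazar (Leader of the House); then Sorensen, Adeyemi and Tanaka (Chief Whip); then Harlow (Committee Chair); then Tran (Member).
Among Sorensen, Adeyemi and Tanaka, a Privy Counsellor before not a Privy Counsellor: Sorensen (a Privy Counsellor) before Adeyemi and Tanaka (not a Privy Counsellor).
Adeyemi and Tanaka both have date of appointment to current office 5 Jun 2004, so the next rule applies.
Among Adeyemi and Tanaka, alphabetically by surname: Adeyemi before Tanaka.
Full order: Farouk, Salazar, Sorensen, Adeyemi, Tanaka, Harlow, Tran.

Farouk, Salazar, Sorensen, Adeyemi, Tanaka, Harlow, Tran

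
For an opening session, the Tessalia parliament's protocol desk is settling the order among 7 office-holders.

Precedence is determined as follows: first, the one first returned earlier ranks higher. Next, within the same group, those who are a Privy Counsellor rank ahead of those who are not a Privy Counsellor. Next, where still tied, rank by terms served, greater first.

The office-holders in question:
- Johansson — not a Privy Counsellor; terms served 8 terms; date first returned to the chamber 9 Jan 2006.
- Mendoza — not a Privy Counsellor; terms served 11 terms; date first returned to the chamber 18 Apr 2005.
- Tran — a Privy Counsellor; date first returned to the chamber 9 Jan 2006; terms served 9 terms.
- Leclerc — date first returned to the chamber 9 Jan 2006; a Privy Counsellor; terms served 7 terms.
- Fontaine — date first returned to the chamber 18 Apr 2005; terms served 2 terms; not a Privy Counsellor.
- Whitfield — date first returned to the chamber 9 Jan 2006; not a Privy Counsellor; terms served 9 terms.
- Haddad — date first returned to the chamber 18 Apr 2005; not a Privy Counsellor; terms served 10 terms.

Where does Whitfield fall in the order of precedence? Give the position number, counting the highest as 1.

6

By date first returned to the chamber (earlier first): Mendoza, Haddad and Fontaine (each 18 Apr 2005); then Tran, Leclerc, Whitfield and Johansson (each 9 Jan 2006).
Mendoza, Haddad and Fontaine are each not a Privy Counsellor, so the next rule applies.
Among Mendoza, Haddad and Fontaine, by terms served (higher first): Mendoza (11 terms) before Haddad (10 terms) before Fontaine (2 terms).
Among Tran, Leclerc, Whitfield and Johansson, a Privy Counsellor before not a Privy Counsellor: Tran and Leclerc (a Privy Counsellor) before Whitfield and Johansson (not a Privy Counsellor).
Among Tran and Leclerc, by terms served (higher first): Tran (9 terms) before Leclerc (7 terms).
Among Whitfield and Johansson, by terms served (higher first): Whitfield (9 terms) before Johansson (8 terms).
Order: Mendoza, Haddad, Fontaine, Tran, Leclerc, Whitfield, Johansson. So position 6.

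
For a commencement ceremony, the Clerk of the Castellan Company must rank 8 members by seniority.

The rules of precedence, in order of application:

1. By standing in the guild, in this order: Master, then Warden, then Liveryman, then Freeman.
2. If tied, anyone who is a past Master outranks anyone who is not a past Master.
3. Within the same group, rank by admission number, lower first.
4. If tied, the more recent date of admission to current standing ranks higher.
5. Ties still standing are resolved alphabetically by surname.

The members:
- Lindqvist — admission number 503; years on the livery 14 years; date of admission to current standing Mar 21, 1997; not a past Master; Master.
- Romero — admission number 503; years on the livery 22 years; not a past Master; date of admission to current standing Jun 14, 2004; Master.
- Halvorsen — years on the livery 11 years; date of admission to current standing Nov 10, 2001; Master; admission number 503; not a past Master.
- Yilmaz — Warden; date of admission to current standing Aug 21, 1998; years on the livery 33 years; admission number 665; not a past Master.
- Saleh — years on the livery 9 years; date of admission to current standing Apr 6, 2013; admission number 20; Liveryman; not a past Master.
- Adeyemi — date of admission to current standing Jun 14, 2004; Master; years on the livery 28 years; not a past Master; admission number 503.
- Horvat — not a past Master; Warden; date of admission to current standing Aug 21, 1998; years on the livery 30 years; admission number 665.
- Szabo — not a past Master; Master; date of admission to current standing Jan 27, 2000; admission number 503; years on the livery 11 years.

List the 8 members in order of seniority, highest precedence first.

By standing in the guild: Adeyemi, Romero, Halvorsen, Szabo and Lindqvist (Master); then Horvat and Yilmaz (Warden); then Saleh (Liveryman).
Adeyemi, Romero, Halvorsen, Szabo and Lindqvist are each not a past Master, so the next rule applies.
Adeyemi, Romero, Halvorsen, Szabo and Lindqvist all have admission number 503, so the next rule applies.
Among Adeyemi, Romero, Halvorsen, Szabo and Lindqvist, by date of admission to current standing (later first): Adeyemi and Romero (Jun 14, 2004) before Halvorsen (Nov 10, 2001) before Szabo (Jan 27, 2000) before Lindqvist (Mar 21, 1997).
Among Adeyemi and Romero, alphabetically by surname: Adeyemi before Romero.
Horvat and Yilmaz are each not a past Master, so the next rule applies.
Horvat and Yilmaz both have admission number 665, so the next rule applies.
Horvat and Yilmaz both have date of admission to current standing Aug 21, 1998, so the next rule applies.
Among Horvat and Yilmaz, alphabetically by surname: Horvat before Yilmaz.
Full order: Adeyemi, Romero, Halvorsen, Szabo, Lindqvist, Horvat, Yilmaz, Saleh.

Adeyemi, Romero, Halvorsen, Szabo, Lindqvist, Horvat, Yilmaz, Saleh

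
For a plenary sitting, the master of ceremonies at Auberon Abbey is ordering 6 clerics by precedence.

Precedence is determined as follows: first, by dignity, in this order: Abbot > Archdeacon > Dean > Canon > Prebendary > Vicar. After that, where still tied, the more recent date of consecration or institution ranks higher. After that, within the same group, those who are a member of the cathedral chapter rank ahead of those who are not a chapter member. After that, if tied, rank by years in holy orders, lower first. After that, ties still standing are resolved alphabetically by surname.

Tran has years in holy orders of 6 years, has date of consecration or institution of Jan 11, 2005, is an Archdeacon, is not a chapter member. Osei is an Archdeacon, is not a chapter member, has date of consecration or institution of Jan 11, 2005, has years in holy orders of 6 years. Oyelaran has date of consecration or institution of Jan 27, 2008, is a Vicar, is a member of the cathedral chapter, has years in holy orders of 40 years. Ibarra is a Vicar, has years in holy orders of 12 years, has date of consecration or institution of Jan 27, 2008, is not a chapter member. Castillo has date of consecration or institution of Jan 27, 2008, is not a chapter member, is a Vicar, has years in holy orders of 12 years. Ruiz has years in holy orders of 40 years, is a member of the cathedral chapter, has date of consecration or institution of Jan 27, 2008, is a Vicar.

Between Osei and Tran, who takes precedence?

Osei

By dignity: Osei and Tran (Archdeacon); then Oyelaran, Ruiz, Castillo and Ibarra (Vicar).
Osei and Tran both have date of consecration or institution Jan 11, 2005, so the next rule applies.
Osei and Tran are each not a chapter member, so the next rule applies.
Osei and Tran both have years in holy orders 6 years, so the next rule applies.
Among Osei and Tran, alphabetically by surname: Osei before Tran.
Oyelaran, Ruiz, Castillo and Ibarra all have date of consecration or institution Jan 27, 2008, so the next rule applies.
Among Oyelaran, Ruiz, Castillo and Ibarra, a member of the cathedral chapter before not a chapter member: Oyelaran and Ruiz (a member of the cathedral chapter) before Castillo and Ibarra (not a chapter member).
Oyelaran and Ruiz both have years in holy orders 40 years, so the next rule applies.
Among Oyelaran and Ruiz, alphabetically by surname: Oyelaran before Ruiz.
Castillo and Ibarra both have years in holy orders 12 years, so the next rule applies.
Among Castillo and Ibarra, alphabetically by surname: Castillo before Ibarra.
So Osei takes precedence.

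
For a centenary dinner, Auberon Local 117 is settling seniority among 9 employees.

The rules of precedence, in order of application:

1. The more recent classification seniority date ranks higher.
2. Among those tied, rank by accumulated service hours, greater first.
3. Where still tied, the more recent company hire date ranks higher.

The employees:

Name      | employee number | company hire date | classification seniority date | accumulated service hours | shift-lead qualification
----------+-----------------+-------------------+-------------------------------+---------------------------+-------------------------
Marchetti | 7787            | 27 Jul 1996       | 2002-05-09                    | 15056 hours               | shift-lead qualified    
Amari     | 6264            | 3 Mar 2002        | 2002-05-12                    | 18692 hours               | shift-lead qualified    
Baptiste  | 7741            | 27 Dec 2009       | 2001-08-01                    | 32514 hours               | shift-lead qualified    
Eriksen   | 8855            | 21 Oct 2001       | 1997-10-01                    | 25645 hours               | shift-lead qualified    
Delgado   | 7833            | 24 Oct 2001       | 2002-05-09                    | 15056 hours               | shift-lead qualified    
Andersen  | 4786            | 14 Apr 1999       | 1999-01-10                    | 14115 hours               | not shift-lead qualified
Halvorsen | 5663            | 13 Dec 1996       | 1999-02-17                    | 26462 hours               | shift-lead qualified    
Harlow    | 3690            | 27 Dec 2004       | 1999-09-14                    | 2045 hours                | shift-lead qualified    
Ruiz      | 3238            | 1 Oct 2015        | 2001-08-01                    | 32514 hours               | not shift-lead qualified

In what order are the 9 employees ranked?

Amari, Delgado, Marchetti, Ruiz, Baptiste, Harlow, Halvorsen, Andersen, Eriksen

By classification seniority date (later first): Amari (2002-05-12); then Delgado and Marchetti (both 2002-05-09); then Ruiz and Baptiste (both 2001-08-01); then Harlow (1999-09-14); then Halvorsen (1999-02-17); then Andersen (1999-01-10); then Eriksen (1997-10-01).
Delgado and Marchetti both have accumulated service hours 15056 hours, so the next rule applies.
Among Delgado and Marchetti, by company hire date (later first): Delgado (24 Oct 2001) before Marchetti (27 Jul 1996).
Ruiz and Baptiste both have accumulated service hours 32514 hours, so the next rule applies.
Among Ruiz and Baptiste, by company hire date (later first): Ruiz (1 Oct 2015) before Baptiste (27 Dec 2009).
Full order: Amari, Delgado, Marchetti, Ruiz, Baptiste, Harlow, Halvorsen, Andersen, Eriksen.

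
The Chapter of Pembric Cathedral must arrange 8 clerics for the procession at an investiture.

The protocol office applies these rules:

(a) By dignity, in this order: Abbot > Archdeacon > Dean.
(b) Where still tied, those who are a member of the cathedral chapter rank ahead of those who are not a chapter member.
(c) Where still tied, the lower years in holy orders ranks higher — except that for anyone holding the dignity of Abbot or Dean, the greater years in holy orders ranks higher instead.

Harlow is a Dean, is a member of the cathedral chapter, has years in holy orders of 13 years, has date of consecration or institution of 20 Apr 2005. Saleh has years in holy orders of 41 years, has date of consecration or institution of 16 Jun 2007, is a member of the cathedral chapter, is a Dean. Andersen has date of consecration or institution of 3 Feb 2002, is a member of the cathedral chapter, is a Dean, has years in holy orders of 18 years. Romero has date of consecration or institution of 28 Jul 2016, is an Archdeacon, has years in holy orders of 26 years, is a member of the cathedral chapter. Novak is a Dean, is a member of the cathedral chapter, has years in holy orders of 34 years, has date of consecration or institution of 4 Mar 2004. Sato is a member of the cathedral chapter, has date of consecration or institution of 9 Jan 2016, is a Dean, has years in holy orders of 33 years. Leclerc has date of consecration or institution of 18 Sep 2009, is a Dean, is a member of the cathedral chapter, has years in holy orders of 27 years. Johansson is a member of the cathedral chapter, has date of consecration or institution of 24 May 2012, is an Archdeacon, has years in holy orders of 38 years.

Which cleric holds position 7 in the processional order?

By dignity: Romero and Johansson (Archdeacon); then Saleh, Novak, Sato, Leclerc, Andersen and Harlow (Dean).
Romero and Johansson are each a member of the cathedral chapter, so the next rule applies.
Among Romero and Johansson, by years in holy orders (lower first): Romero (26 years) before Johansson (38 years).
Saleh, Novak, Sato, Leclerc, Andersen and Harlow are each a member of the cathedral chapter, so the next rule applies.
Among Saleh, Novak, Sato, Leclerc, Andersen and Harlow, by years in holy orders (higher first) (reversed rule for this group): Saleh (41 years) before Novak (34 years) before Sato (33 years) before Leclerc (27 years) before Andersen (18 years) before Harlow (13 years).
Order: Romero, Johansson, Saleh, Novak, Sato, Leclerc, Andersen, Harlow.

Andersen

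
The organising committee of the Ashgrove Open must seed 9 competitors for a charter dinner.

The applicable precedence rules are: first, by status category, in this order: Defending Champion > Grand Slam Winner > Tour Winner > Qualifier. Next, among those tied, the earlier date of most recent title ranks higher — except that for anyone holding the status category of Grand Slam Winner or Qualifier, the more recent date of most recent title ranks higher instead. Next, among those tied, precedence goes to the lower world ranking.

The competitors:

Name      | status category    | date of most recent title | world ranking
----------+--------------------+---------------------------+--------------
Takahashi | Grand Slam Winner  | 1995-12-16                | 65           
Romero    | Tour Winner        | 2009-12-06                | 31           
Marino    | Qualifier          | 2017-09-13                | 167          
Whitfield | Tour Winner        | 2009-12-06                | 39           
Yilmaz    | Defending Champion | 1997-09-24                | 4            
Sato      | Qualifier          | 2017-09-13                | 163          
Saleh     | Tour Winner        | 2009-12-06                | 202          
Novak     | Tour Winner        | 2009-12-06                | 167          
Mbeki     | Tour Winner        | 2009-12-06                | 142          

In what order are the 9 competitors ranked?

By status category: Yilmaz (Defending Champion); then Takahashi (Grand Slam Winner); then Romero, Whitfield, Mbeki, Novak and Saleh (Tour Winner); then Sato and Marino (Qualifier).
Romero, Whitfield, Mbeki, Novak and Saleh all have date of most recent title 2009-12-06, so the next rule applies.
Among Romero, Whitfield, Mbeki, Novak and Saleh, by world ranking (lower first): Romero (31) before Whitfield (39) before Mbeki (142) before Novak (167) before Saleh (202).
Sato and Marino both have date of most recent title 2017-09-13, so the next rule applies.
Among Sato and Marino, by world ranking (lower first): Sato (163) before Marino (167).
Full order: Yilmaz, Takahashi, Romero, Whitfield, Mbeki, Novak, Saleh, Sato, Marino.

Yilmaz, Takahashi, Romero, Whitfield, Mbeki, Novak, Saleh, Sato, Marino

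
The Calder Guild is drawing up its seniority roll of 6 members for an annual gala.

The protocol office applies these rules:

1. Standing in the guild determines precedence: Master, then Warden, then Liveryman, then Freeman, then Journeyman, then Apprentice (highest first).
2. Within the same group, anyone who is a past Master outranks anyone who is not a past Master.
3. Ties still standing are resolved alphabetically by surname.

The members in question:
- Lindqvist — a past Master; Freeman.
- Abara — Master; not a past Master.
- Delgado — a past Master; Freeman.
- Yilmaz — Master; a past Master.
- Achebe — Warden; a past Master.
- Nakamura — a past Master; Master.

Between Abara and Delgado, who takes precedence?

Abara

By standing in the guild: Nakamura, Yilmaz and Abara (Master); then Achebe (Warden); then Delgado and Lindqvist (Freeman).
Among Nakamura, Yilmaz and Abara, a past Master before not a past Master: Nakamura and Yilmaz (a past Master) before Abara (not a past Master).
Among Nakamura and Yilmaz, alphabetically by surname: Nakamura before Yilmaz.
Delgado and Lindqvist are each a past Master, so the next rule applies.
Among Delgado and Lindqvist, alphabetically by surname: Delgado before Lindqvist.
So Abara takes precedence.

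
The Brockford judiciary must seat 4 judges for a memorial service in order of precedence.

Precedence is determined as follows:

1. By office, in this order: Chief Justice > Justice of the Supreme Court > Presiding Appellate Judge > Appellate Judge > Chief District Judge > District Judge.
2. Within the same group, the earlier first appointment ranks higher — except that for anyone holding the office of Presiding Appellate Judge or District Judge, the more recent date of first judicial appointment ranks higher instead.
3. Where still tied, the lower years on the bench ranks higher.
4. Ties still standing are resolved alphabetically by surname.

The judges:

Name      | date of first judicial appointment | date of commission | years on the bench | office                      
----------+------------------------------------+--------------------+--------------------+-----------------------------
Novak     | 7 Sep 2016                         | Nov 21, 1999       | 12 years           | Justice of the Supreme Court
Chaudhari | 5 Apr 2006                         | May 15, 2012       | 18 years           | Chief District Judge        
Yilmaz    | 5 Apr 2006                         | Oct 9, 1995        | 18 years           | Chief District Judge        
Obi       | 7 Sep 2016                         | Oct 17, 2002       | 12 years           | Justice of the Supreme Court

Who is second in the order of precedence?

Obi

By office: Novak and Obi (Justice of the Supreme Court); then Chaudhari and Yilmaz (Chief District Judge).
Novak and Obi both have date of first judicial appointment 7 Sep 2016, so the next rule applies.
Novak and Obi both have years on the bench 12 years, so the next rule applies.
Among Novak and Obi, alphabetically by surname: Novak before Obi.
Chaudhari and Yilmaz both have date of first judicial appointment 5 Apr 2006, so the next rule applies.
Chaudhari and Yilmaz both have years on the bench 18 years, so the next rule applies.
Among Chaudhari and Yilmaz, alphabetically by surname: Chaudhari before Yilmaz.
Order: Novak, Obi, Chaudhari, Yilmaz.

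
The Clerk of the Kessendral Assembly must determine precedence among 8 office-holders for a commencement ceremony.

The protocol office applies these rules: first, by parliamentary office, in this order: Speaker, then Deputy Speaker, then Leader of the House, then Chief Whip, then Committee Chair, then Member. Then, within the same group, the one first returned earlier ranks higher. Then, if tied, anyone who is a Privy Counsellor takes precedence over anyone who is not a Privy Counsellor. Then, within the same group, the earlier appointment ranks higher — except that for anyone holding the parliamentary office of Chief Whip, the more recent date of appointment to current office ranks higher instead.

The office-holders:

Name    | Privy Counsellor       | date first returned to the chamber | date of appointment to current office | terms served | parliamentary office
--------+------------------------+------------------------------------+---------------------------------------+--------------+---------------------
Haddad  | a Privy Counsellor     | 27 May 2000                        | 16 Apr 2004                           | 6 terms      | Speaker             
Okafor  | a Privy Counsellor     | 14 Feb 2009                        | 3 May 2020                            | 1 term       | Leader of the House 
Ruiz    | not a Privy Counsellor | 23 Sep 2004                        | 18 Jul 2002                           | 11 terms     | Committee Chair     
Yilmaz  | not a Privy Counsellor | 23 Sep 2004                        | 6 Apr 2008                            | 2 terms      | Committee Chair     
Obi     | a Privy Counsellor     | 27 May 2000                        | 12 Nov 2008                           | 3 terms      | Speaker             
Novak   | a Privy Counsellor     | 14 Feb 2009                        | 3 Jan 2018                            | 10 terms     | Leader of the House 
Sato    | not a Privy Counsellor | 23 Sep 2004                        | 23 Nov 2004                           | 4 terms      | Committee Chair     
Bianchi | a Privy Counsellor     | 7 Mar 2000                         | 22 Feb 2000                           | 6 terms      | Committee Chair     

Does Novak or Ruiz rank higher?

Novak

By parliamentary office: Haddad and Obi (Speaker); then Novak and Okafor (Leader of the House); then Bianchi, Ruiz, Sato and Yilmaz (Committee Chair).
Haddad and Obi both have date first returned to the chamber 27 May 2000, so the next rule applies.
Haddad and Obi are each a Privy Counsellor, so the next rule applies.
Among Haddad and Obi, by date of appointment to current office (earlier first): Haddad (16 Apr 2004) before Obi (12 Nov 2008).
Novak and Okafor both have date first returned to the chamber 14 Feb 2009, so the next rule applies.
Novak and Okafor are each a Privy Counsellor, so the next rule applies.
Among Novak and Okafor, by date of appointment to current office (earlier first): Novak (3 Jan 2018) before Okafor (3 May 2020).
Among Bianchi, Ruiz, Sato and Yilmaz, by date first returned to the chamber (earlier first): Bianchi (7 Mar 2000) before Ruiz, Sato and Yilmaz (23 Sep 2004).
Ruiz, Sato and Yilmaz are each not a Privy Counsellor, so the next rule applies.
Among Ruiz, Sato and Yilmaz, by date of appointment to current office (earlier first): Ruiz (18 Jul 2002) before Sato (23 Nov 2004) before Yilmaz (6 Apr 2008).
So Novak takes precedence.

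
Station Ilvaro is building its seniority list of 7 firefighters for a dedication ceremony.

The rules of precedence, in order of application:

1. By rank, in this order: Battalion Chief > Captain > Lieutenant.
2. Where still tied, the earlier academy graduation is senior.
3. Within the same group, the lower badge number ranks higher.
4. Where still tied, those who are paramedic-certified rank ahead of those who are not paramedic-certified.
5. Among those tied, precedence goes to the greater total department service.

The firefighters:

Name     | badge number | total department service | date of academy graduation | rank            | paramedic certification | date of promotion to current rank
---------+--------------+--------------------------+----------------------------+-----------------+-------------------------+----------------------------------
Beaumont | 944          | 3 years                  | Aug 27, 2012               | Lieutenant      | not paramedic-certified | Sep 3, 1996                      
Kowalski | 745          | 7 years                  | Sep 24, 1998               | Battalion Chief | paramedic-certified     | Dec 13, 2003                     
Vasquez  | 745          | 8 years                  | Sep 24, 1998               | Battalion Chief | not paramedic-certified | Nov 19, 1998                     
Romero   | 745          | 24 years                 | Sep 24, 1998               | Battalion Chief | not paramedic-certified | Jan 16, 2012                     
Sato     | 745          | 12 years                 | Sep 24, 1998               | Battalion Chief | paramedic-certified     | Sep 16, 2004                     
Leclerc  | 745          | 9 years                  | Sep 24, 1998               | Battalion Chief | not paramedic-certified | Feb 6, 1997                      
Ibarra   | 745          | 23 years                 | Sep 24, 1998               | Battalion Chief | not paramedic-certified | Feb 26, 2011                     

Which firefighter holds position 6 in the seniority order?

Vasquez

By rank: Sato, Kowalski, Romero, Ibarra, Leclerc and Vasquez (Battalion Chief); then Beaumont (Lieutenant).
Sato, Kowalski, Romero, Ibarra, Leclerc and Vasquez all have date of academy graduation Sep 24, 1998, so the next rule applies.
Sato, Kowalski, Romero, Ibarra, Leclerc and Vasquez all have badge number 745, so the next rule applies.
Among Sato, Kowalski, Romero, Ibarra, Leclerc and Vasquez, paramedic-certified before not paramedic-certified: Sato and Kowalski (paramedic-certified) before Romero, Ibarra, Leclerc and Vasquez (not paramedic-certified).
Among Sato and Kowalski, by total department service (higher first): Sato (12 years) before Kowalski (7 years).
Among Romero, Ibarra, Leclerc and Vasquez, by total department service (higher first): Romero (24 years) before Ibarra (23 years) before Leclerc (9 years) before Vasquez (8 years).
Order: Sato, Kowalski, Romero, Ibarra, Leclerc, Vasquez, Beaumont.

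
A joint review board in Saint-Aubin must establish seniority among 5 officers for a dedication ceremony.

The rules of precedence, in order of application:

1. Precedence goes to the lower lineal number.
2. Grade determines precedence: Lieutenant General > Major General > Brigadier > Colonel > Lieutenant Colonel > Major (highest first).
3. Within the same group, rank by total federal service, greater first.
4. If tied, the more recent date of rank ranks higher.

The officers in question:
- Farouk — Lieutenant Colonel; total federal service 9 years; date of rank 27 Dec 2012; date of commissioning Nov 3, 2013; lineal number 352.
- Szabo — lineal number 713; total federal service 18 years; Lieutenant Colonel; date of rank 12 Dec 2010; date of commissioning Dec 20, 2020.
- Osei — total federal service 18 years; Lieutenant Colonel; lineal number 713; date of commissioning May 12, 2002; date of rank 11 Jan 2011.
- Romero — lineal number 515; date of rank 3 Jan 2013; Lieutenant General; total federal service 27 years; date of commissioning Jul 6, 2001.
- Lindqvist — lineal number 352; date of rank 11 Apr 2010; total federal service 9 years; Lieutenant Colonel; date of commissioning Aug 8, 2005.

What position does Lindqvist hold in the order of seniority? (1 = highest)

2

By lineal number (lower first): Farouk and Lindqvist (both 352); then Romero (515); then Osei and Szabo (both 713).
Farouk and Lindqvist are each Lieutenant Colonel, so the next rule applies.
Farouk and Lindqvist both have total federal service 9 years, so the next rule applies.
Among Farouk and Lindqvist, by date of rank (later first): Farouk (27 Dec 2012) before Lindqvist (11 Apr 2010).
Osei and Szabo are each Lieutenant Colonel, so the next rule applies.
Osei and Szabo both have total federal service 18 years, so the next rule applies.
Among Osei and Szabo, by date of rank (later first): Osei (11 Jan 2011) before Szabo (12 Dec 2010).
Order: Farouk, Lindqvist, Romero, Osei, Szabo. So position 2.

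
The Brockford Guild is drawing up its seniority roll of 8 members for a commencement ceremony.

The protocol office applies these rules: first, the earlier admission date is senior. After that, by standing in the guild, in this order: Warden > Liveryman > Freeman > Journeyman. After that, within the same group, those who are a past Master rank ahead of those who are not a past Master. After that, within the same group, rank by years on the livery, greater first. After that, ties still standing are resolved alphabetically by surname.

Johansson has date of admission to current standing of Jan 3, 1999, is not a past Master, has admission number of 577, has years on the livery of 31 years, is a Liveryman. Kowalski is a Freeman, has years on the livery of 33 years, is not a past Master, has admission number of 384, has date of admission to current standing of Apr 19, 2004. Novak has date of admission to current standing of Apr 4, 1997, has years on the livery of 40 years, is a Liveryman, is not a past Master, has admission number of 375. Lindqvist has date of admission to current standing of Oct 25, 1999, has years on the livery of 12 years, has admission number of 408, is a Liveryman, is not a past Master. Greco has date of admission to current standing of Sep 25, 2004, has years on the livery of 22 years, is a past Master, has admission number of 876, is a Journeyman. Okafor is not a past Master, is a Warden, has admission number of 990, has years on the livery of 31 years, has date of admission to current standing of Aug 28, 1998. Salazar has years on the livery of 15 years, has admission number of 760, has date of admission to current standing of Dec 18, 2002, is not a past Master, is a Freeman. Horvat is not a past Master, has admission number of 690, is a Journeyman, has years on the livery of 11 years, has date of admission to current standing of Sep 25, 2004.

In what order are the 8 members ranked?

By date of admission to current standing (earlier first): Novak (Apr 4, 1997); then Okafor (Aug 28, 1998); then Johansson (Jan 3, 1999); then Lindqvist (Oct 25, 1999); then Salazar (Dec 18, 2002); then Kowalski (Apr 19, 2004); then Greco and Horvat (both Sep 25, 2004).
Greco and Horvat are each Journeyman, so the next rule applies.
Among Greco and Horvat, a past Master before not a past Master: Greco (a past Master) before Horvat (not a past Master).
Full order: Novak, Okafor, Johansson, Lindqvist, Salazar, Kowalski, Greco, Horvat.

Novak, Okafor, Johansson, Lindqvist, Salazar, Kowalski, Greco, Horvat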